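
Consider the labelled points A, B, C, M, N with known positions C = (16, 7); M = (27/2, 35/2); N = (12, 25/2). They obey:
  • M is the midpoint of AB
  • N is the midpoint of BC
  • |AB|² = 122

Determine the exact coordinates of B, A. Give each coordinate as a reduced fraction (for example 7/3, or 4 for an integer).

1. B_x = 8  [B = 2·N−C = 2·(12, 25/2)−(16, 7)]
2. B_y = 18  [B = 2·N−C = 2·(12, 25/2)−(16, 7)]
   so B = (8, 18)
3. A_x = 19  [A = 2·M−B = 2·(27/2, 35/2)−(8, 18)]
4. A_y = 17  [A = 2·M−B = 2·(27/2, 35/2)−(8, 18)]
   so A = (19, 17)

B = (8, 18)
A = (19, 17)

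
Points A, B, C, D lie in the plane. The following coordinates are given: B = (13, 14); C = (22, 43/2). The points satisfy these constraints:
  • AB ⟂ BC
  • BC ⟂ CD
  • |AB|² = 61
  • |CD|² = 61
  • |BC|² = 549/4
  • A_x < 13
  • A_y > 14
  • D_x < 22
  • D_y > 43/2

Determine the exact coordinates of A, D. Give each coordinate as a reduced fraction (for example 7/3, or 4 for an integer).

A = (8, 20)
D = (17, 55/2)

1. A_x = 8  [[AB ⟂ BC ⇒ -9x-15/2y+222=0] ∩ [|A−(13, 14)|²=61]]
2. A_y = 20  [[AB ⟂ BC ⇒ -9x-15/2y+222=0] ∩ [|A−(13, 14)|²=61]]
   so A = (8, 20)
3. D_x = 17  [[BC ⟂ CD ⇒ 9x+15/2y-1437/4=0] ∩ [|D−(22, 43/2)|²=61]]
4. D_y = 55/2  [[BC ⟂ CD ⇒ 9x+15/2y-1437/4=0] ∩ [|D−(22, 43/2)|²=61]]
   so D = (17, 55/2)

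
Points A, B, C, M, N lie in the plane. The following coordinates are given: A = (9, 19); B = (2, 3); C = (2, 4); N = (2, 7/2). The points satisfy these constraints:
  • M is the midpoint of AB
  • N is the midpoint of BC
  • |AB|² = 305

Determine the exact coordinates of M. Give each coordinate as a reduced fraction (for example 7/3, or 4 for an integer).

M = (11/2, 11)

1. M_x = 11/2  [2·M = A+B = (9, 19)+(2, 3)]
2. M_y = 11  [2·M = A+B = (9, 19)+(2, 3)]
   so M = (11/2, 11)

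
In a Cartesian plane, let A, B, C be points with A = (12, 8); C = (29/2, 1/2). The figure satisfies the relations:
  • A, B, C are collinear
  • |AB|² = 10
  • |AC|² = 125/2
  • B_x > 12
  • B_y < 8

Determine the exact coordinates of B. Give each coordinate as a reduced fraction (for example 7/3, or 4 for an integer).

B = (13, 5)

1. B_x = 13  [[A, B, C are collinear ⇒ -15/2x-5/2y+110=0] ∩ [|B−(12, 8)|²=10]]
2. B_y = 5  [[A, B, C are collinear ⇒ -15/2x-5/2y+110=0] ∩ [|B−(12, 8)|²=10]]
   so B = (13, 5)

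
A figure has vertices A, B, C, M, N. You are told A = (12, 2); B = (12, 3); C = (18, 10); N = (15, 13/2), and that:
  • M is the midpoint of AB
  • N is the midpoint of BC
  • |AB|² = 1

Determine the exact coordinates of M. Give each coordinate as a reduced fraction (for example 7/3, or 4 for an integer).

M = (12, 5/2)

1. M_x = 12  [2·M = A+B = (12, 2)+(12, 3)]
2. M_y = 5/2  [2·M = A+B = (12, 2)+(12, 3)]
   so M = (12, 5/2)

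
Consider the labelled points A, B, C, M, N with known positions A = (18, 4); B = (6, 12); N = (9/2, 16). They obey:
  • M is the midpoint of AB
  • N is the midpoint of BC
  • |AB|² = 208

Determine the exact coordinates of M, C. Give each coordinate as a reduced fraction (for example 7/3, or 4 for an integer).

M = (12, 8)
C = (3, 20)

1. M_x = 12  [2·M = A+B = (18, 4)+(6, 12)]
2. M_y = 8  [2·M = A+B = (18, 4)+(6, 12)]
   so M = (12, 8)
3. C_x = 3  [C = 2·N−B = 2·(9/2, 16)−(6, 12)]
4. C_y = 20  [C = 2·N−B = 2·(9/2, 16)−(6, 12)]
   so C = (3, 20)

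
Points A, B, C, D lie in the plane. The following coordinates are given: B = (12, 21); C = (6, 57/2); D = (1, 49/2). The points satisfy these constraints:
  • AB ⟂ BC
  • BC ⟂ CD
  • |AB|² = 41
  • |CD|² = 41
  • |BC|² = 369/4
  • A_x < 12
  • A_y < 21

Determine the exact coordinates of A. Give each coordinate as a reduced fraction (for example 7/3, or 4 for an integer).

A = (7, 17)

1. A_x = 7  [[AB ⟂ BC ⇒ 6x-15/2y+171/2=0] ∩ [|A−(12, 21)|²=41]]
2. A_y = 17  [[AB ⟂ BC ⇒ 6x-15/2y+171/2=0] ∩ [|A−(12, 21)|²=41]]
   so A = (7, 17)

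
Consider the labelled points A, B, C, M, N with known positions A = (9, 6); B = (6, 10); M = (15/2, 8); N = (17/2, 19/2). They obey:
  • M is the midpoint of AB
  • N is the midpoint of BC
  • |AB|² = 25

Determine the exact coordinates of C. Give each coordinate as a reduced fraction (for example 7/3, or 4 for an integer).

1. C_x = 11  [C = 2·N−B = 2·(17/2, 19/2)−(6, 10)]
2. C_y = 9  [C = 2·N−B = 2·(17/2, 19/2)−(6, 10)]
   so C = (11, 9)

C = (11, 9)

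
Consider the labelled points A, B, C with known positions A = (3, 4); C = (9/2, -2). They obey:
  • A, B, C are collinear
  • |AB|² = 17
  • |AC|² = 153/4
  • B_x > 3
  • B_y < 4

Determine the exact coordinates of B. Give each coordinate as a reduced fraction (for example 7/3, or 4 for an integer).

B = (4, 0)

1. B_x = 4  [[A, B, C are collinear ⇒ -6x-3/2y+24=0] ∩ [|B−(3, 4)|²=17]]
2. B_y = 0  [[A, B, C are collinear ⇒ -6x-3/2y+24=0] ∩ [|B−(3, 4)|²=17]]
   so B = (4, 0)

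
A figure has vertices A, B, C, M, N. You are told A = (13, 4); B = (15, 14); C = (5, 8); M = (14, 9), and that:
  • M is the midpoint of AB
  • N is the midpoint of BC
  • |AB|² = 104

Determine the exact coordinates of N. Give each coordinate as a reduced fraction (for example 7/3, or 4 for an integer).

N = (10, 11)

1. N_x = 10  [2·N = B+C = (15, 14)+(5, 8)]
2. N_y = 11  [2·N = B+C = (15, 14)+(5, 8)]
   so N = (10, 11)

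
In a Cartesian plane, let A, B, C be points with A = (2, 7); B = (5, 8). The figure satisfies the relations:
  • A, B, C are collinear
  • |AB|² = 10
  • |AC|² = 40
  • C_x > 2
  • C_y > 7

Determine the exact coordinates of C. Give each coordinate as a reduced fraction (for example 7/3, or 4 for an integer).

1. C_x = 8  [[A, B, C are collinear ⇒ -1x+3y-19=0] ∩ [|C−(2, 7)|²=40]]
2. C_y = 9  [[A, B, C are collinear ⇒ -1x+3y-19=0] ∩ [|C−(2, 7)|²=40]]
   so C = (8, 9)

C = (8, 9)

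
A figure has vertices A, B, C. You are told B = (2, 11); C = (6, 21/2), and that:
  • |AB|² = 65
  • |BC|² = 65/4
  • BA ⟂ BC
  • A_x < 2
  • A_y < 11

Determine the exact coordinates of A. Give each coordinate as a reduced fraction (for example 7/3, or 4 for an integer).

A = (1, 3)

1. A_x = 1  [[BA ⟂ BC ⇒ 4x-1/2y-5/2=0] ∩ [|A−(2, 11)|²=65]]
2. A_y = 3  [[BA ⟂ BC ⇒ 4x-1/2y-5/2=0] ∩ [|A−(2, 11)|²=65]]
   so A = (1, 3)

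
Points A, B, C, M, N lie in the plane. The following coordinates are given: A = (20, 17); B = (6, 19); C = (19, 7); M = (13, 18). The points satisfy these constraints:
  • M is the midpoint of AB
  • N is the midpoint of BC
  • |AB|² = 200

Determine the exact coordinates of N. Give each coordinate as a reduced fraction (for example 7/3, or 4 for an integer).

1. N_x = 25/2  [2·N = B+C = (6, 19)+(19, 7)]
2. N_y = 13  [2·N = B+C = (6, 19)+(19, 7)]
   so N = (25/2, 13)

N = (25/2, 13)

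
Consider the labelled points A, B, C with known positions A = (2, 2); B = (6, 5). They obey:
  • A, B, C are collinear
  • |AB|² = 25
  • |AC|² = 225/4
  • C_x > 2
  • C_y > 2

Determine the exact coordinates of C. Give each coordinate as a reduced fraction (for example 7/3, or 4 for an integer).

C = (8, 13/2)

1. C_x = 8  [[A, B, C are collinear ⇒ -3x+4y-2=0] ∩ [|C−(2, 2)|²=225/4]]
2. C_y = 13/2  [[A, B, C are collinear ⇒ -3x+4y-2=0] ∩ [|C−(2, 2)|²=225/4]]
   so C = (8, 13/2)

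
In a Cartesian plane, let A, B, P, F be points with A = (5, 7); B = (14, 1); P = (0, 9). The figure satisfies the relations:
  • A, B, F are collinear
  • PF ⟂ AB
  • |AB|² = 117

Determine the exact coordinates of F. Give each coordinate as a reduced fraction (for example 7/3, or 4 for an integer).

1. F_x = 8/13  [[A, B, F are collinear ⇒ 6x+9y-93=0] ∩ [PF ⟂ AB ⇒ 9x-6y+54=0]]
2. F_y = 129/13  [[A, B, F are collinear ⇒ 6x+9y-93=0] ∩ [PF ⟂ AB ⇒ 9x-6y+54=0]]
   so F = (8/13, 129/13)

F = (8/13, 129/13)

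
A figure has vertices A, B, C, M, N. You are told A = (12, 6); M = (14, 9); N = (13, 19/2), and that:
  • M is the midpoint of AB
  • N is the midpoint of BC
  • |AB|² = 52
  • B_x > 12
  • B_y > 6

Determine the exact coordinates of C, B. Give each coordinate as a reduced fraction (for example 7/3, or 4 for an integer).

1. B_x = 16  [B = 2·M−A = 2·(14, 9)−(12, 6)]
2. B_y = 12  [B = 2·M−A = 2·(14, 9)−(12, 6)]
   so B = (16, 12)
3. C_x = 10  [C = 2·N−B = 2·(13, 19/2)−(16, 12)]
4. C_y = 7  [C = 2·N−B = 2·(13, 19/2)−(16, 12)]
   so C = (10, 7)

C = (10, 7)
B = (16, 12)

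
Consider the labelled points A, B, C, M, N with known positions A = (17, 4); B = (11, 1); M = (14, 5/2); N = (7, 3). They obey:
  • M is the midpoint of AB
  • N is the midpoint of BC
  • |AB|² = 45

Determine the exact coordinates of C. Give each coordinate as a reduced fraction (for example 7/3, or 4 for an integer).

C = (3, 5)

1. C_x = 3  [C = 2·N−B = 2·(7, 3)−(11, 1)]
2. C_y = 5  [C = 2·N−B = 2·(7, 3)−(11, 1)]
   so C = (3, 5)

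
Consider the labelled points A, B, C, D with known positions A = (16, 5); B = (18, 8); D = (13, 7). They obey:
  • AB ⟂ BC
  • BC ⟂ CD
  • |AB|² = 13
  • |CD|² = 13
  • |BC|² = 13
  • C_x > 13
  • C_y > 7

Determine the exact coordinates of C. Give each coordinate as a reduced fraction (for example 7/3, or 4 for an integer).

1. C_x = 15  [[AB ⟂ BC ⇒ 2x+3y-60=0] ∩ [|C−(13, 7)|²=13]]
2. C_y = 10  [[AB ⟂ BC ⇒ 2x+3y-60=0] ∩ [|C−(13, 7)|²=13]]
   so C = (15, 10)

C = (15, 10)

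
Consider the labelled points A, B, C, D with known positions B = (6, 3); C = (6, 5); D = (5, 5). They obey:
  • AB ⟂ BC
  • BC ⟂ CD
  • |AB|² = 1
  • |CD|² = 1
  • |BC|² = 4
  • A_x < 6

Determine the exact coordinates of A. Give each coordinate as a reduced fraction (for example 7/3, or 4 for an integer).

1. A_x = 5  [[AB ⟂ BC ⇒ -2y+6=0] ∩ [|A−(6, 3)|²=1]]
2. A_y = 3  [[AB ⟂ BC ⇒ -2y+6=0] ∩ [|A−(6, 3)|²=1]]
   so A = (5, 3)

A = (5, 3)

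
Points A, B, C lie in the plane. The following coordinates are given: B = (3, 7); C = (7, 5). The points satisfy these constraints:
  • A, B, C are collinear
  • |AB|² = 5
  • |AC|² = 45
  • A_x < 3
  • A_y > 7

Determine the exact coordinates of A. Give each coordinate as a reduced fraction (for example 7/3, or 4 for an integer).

1. A_x = 1  [[A, B, C are collinear ⇒ 2x+4y-34=0] ∩ [|A−(3, 7)|²=5]]
2. A_y = 8  [[A, B, C are collinear ⇒ 2x+4y-34=0] ∩ [|A−(3, 7)|²=5]]
   so A = (1, 8)

A = (1, 8)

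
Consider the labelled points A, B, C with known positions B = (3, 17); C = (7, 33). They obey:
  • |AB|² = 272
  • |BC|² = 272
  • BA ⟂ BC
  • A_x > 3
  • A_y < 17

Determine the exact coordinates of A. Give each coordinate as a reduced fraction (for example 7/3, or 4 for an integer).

1. A_x = 19  [[BA ⟂ BC ⇒ 4x+16y-284=0] ∩ [|A−(3, 17)|²=272]]
2. A_y = 13  [[BA ⟂ BC ⇒ 4x+16y-284=0] ∩ [|A−(3, 17)|²=272]]
   so A = (19, 13)

A = (19, 13)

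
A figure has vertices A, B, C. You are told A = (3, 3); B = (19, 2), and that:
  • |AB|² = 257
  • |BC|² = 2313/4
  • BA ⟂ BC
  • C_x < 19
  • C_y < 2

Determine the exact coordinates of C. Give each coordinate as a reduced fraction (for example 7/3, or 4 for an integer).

1. C_x = 35/2  [[BA ⟂ BC ⇒ -16x+1y+302=0] ∩ [|C−(19, 2)|²=2313/4]]
2. C_y = -22  [[BA ⟂ BC ⇒ -16x+1y+302=0] ∩ [|C−(19, 2)|²=2313/4]]
   so C = (35/2, -22)

C = (35/2, -22)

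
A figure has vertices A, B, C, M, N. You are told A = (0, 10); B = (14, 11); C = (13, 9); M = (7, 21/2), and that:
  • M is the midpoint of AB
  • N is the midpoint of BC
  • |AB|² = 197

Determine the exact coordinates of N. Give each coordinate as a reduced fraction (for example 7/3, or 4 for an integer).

1. N_x = 27/2  [2·N = B+C = (14, 11)+(13, 9)]
2. N_y = 10  [2·N = B+C = (14, 11)+(13, 9)]
   so N = (27/2, 10)

N = (27/2, 10)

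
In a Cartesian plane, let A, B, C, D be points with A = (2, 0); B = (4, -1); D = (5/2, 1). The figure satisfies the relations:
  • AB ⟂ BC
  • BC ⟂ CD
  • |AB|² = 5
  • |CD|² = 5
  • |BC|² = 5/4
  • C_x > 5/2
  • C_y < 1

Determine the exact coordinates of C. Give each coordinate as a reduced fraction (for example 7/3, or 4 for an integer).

C = (9/2, 0)

1. C_x = 9/2  [[AB ⟂ BC ⇒ 2x-1y-9=0] ∩ [|C−(5/2, 1)|²=5]]
2. C_y = 0  [[AB ⟂ BC ⇒ 2x-1y-9=0] ∩ [|C−(5/2, 1)|²=5]]
   so C = (9/2, 0)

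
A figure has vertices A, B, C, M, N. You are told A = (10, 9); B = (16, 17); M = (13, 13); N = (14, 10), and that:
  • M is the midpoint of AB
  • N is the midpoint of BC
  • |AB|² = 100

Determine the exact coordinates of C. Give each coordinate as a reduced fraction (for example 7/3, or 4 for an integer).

C = (12, 3)

1. C_x = 12  [C = 2·N−B = 2·(14, 10)−(16, 17)]
2. C_y = 3  [C = 2·N−B = 2·(14, 10)−(16, 17)]
   so C = (12, 3)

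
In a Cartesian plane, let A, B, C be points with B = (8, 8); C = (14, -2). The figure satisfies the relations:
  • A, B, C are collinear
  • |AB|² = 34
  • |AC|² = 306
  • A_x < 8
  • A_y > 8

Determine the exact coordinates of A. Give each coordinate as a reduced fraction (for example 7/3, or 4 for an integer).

1. A_x = 5  [[A, B, C are collinear ⇒ 10x+6y-128=0] ∩ [|A−(8, 8)|²=34]]
2. A_y = 13  [[A, B, C are collinear ⇒ 10x+6y-128=0] ∩ [|A−(8, 8)|²=34]]
   so A = (5, 13)

A = (5, 13)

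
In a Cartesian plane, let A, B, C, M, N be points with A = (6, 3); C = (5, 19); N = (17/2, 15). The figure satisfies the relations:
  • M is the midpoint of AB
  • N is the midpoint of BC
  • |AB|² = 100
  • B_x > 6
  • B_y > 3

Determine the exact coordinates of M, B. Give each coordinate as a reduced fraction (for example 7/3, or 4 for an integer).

1. B_x = 12  [B = 2·N−C = 2·(17/2, 15)−(5, 19)]
2. B_y = 11  [B = 2·N−C = 2·(17/2, 15)−(5, 19)]
   so B = (12, 11)
3. M_x = 9  [2·M = A+B = (6, 3)+(12, 11)]
4. M_y = 7  [2·M = A+B = (6, 3)+(12, 11)]
   so M = (9, 7)

M = (9, 7)
B = (12, 11)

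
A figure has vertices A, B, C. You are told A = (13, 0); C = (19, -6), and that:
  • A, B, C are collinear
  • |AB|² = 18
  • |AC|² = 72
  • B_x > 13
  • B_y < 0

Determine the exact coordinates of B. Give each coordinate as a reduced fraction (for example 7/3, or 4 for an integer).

B = (16, -3)

1. B_x = 16  [[A, B, C are collinear ⇒ -6x-6y+78=0] ∩ [|B−(13, 0)|²=18]]
2. B_y = -3  [[A, B, C are collinear ⇒ -6x-6y+78=0] ∩ [|B−(13, 0)|²=18]]
   so B = (16, -3)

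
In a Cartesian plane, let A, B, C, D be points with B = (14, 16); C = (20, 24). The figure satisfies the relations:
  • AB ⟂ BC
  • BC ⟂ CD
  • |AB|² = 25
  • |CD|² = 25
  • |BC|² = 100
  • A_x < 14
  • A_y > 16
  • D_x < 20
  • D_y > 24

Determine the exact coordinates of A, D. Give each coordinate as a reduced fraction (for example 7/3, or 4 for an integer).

A = (10, 19)
D = (16, 27)

1. A_x = 10  [[AB ⟂ BC ⇒ -6x-8y+212=0] ∩ [|A−(14, 16)|²=25]]
2. A_y = 19  [[AB ⟂ BC ⇒ -6x-8y+212=0] ∩ [|A−(14, 16)|²=25]]
   so A = (10, 19)
3. D_x = 16  [[BC ⟂ CD ⇒ 6x+8y-312=0] ∩ [|D−(20, 24)|²=25]]
4. D_y = 27  [[BC ⟂ CD ⇒ 6x+8y-312=0] ∩ [|D−(20, 24)|²=25]]
   so D = (16, 27)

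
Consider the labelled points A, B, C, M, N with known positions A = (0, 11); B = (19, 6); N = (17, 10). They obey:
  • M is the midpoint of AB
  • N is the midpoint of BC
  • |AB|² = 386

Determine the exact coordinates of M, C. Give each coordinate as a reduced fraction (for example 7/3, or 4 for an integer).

1. M_x = 19/2  [2·M = A+B = (0, 11)+(19, 6)]
2. M_y = 17/2  [2·M = A+B = (0, 11)+(19, 6)]
   so M = (19/2, 17/2)
3. C_x = 15  [C = 2·N−B = 2·(17, 10)−(19, 6)]
4. C_y = 14  [C = 2·N−B = 2·(17, 10)−(19, 6)]
   so C = (15, 14)

M = (19/2, 17/2)
C = (15, 14)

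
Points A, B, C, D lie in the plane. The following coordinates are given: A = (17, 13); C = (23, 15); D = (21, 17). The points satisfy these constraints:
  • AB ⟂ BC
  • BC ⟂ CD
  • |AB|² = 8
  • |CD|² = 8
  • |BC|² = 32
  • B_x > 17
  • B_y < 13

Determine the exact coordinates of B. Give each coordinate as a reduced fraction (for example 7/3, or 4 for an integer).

B = (19, 11)

1. B_x = 19  [[BC ⟂ CD ⇒ 2x-2y-16=0] ∩ [|B−(17, 13)|²=8]]
2. B_y = 11  [[BC ⟂ CD ⇒ 2x-2y-16=0] ∩ [|B−(17, 13)|²=8]]
   so B = (19, 11)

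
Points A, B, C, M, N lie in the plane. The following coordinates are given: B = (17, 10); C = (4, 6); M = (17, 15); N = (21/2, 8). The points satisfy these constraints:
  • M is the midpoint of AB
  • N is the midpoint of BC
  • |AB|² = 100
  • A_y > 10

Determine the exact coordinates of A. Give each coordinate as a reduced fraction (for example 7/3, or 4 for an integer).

A = (17, 20)

1. A_x = 17  [A = 2·M−B = 2·(17, 15)−(17, 10)]
2. A_y = 20  [A = 2·M−B = 2·(17, 15)−(17, 10)]
   so A = (17, 20)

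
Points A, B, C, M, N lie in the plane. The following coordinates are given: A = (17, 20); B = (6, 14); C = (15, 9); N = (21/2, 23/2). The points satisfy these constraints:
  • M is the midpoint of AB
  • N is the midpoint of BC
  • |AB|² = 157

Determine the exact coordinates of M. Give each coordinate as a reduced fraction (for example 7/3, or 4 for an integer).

M = (23/2, 17)

1. M_x = 23/2  [2·M = A+B = (17, 20)+(6, 14)]
2. M_y = 17  [2·M = A+B = (17, 20)+(6, 14)]
   so M = (23/2, 17)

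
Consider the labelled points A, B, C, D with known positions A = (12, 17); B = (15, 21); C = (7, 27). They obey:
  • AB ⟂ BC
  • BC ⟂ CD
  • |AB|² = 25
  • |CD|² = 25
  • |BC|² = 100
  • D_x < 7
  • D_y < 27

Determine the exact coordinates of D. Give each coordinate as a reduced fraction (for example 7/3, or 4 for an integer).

1. D_x = 4  [[BC ⟂ CD ⇒ -8x+6y-106=0] ∩ [|D−(7, 27)|²=25]]
2. D_y = 23  [[BC ⟂ CD ⇒ -8x+6y-106=0] ∩ [|D−(7, 27)|²=25]]
   so D = (4, 23)

D = (4, 23)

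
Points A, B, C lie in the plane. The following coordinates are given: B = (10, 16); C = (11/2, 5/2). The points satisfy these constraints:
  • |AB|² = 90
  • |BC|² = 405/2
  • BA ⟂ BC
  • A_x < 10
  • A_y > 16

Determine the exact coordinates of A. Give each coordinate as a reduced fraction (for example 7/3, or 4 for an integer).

1. A_x = 1  [[BA ⟂ BC ⇒ -9/2x-27/2y+261=0] ∩ [|A−(10, 16)|²=90]]
2. A_y = 19  [[BA ⟂ BC ⇒ -9/2x-27/2y+261=0] ∩ [|A−(10, 16)|²=90]]
   so A = (1, 19)

A = (1, 19)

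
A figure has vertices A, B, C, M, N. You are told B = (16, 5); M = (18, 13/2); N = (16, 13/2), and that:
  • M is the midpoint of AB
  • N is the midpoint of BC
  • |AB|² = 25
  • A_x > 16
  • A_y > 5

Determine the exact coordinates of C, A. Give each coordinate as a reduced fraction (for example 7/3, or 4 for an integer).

C = (16, 8)
A = (20, 8)

1. A_x = 20  [A = 2·M−B = 2·(18, 13/2)−(16, 5)]
2. A_y = 8  [A = 2·M−B = 2·(18, 13/2)−(16, 5)]
   so A = (20, 8)
3. C_x = 16  [C = 2·N−B = 2·(16, 13/2)−(16, 5)]
4. C_y = 8  [C = 2·N−B = 2·(16, 13/2)−(16, 5)]
   so C = (16, 8)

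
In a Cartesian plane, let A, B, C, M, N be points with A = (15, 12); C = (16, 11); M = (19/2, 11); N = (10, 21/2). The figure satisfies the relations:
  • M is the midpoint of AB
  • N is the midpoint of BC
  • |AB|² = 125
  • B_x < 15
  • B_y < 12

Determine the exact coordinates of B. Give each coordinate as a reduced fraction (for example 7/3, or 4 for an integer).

B = (4, 10)

1. B_x = 4  [B = 2·M−A = 2·(19/2, 11)−(15, 12)]
2. B_y = 10  [B = 2·M−A = 2·(19/2, 11)−(15, 12)]
   so B = (4, 10)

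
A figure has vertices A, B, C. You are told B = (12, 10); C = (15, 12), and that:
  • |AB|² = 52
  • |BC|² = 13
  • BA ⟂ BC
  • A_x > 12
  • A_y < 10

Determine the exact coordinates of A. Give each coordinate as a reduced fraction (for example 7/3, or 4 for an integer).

1. A_x = 16  [[BA ⟂ BC ⇒ 3x+2y-56=0] ∩ [|A−(12, 10)|²=52]]
2. A_y = 4  [[BA ⟂ BC ⇒ 3x+2y-56=0] ∩ [|A−(12, 10)|²=52]]
   so A = (16, 4)

A = (16, 4)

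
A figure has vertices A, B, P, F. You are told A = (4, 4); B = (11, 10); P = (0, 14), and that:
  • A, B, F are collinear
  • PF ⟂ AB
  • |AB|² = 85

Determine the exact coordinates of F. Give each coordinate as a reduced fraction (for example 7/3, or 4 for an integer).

F = (564/85, 532/85)

1. F_x = 564/85  [[A, B, F are collinear ⇒ -6x+7y-4=0] ∩ [PF ⟂ AB ⇒ 7x+6y-84=0]]
2. F_y = 532/85  [[A, B, F are collinear ⇒ -6x+7y-4=0] ∩ [PF ⟂ AB ⇒ 7x+6y-84=0]]
   so F = (564/85, 532/85)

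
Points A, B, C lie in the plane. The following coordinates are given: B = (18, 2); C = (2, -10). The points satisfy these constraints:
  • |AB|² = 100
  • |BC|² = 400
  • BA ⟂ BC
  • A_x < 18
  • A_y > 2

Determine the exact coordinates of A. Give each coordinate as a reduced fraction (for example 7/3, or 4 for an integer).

A = (12, 10)

1. A_x = 12  [[BA ⟂ BC ⇒ -16x-12y+312=0] ∩ [|A−(18, 2)|²=100]]
2. A_y = 10  [[BA ⟂ BC ⇒ -16x-12y+312=0] ∩ [|A−(18, 2)|²=100]]
   so A = (12, 10)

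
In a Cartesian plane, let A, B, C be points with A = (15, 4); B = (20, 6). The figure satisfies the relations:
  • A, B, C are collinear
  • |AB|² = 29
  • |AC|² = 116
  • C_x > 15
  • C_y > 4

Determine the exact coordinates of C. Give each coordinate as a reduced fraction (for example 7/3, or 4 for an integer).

1. C_x = 25  [[A, B, C are collinear ⇒ -2x+5y+10=0] ∩ [|C−(15, 4)|²=116]]
2. C_y = 8  [[A, B, C are collinear ⇒ -2x+5y+10=0] ∩ [|C−(15, 4)|²=116]]
   so C = (25, 8)

C = (25, 8)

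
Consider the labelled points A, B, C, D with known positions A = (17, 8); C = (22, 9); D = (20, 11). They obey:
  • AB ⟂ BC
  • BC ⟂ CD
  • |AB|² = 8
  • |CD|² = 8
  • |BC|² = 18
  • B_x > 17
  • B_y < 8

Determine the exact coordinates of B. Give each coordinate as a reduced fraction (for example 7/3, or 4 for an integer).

B = (19, 6)

1. B_x = 19  [[BC ⟂ CD ⇒ 2x-2y-26=0] ∩ [|B−(17, 8)|²=8]]
2. B_y = 6  [[BC ⟂ CD ⇒ 2x-2y-26=0] ∩ [|B−(17, 8)|²=8]]
   so B = (19, 6)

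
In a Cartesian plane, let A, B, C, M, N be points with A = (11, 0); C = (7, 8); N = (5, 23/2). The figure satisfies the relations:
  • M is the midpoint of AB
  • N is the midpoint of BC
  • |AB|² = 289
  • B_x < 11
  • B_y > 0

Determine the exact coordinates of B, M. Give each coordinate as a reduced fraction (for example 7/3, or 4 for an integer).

1. B_x = 3  [B = 2·N−C = 2·(5, 23/2)−(7, 8)]
2. B_y = 15  [B = 2·N−C = 2·(5, 23/2)−(7, 8)]
   so B = (3, 15)
3. M_x = 7  [2·M = A+B = (11, 0)+(3, 15)]
4. M_y = 15/2  [2·M = A+B = (11, 0)+(3, 15)]
   so M = (7, 15/2)

B = (3, 15)
M = (7, 15/2)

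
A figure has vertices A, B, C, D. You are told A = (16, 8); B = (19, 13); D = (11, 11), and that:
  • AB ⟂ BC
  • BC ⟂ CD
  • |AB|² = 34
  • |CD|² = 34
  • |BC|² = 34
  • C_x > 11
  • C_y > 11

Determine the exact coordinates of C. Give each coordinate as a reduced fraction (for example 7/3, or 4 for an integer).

C = (14, 16)

1. C_x = 14  [[AB ⟂ BC ⇒ 3x+5y-122=0] ∩ [|C−(11, 11)|²=34]]
2. C_y = 16  [[AB ⟂ BC ⇒ 3x+5y-122=0] ∩ [|C−(11, 11)|²=34]]
   so C = (14, 16)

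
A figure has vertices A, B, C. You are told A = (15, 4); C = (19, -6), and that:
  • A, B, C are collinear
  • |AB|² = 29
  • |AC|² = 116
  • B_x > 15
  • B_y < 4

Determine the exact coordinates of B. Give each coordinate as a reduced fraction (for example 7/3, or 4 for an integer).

B = (17, -1)

1. B_x = 17  [[A, B, C are collinear ⇒ -10x-4y+166=0] ∩ [|B−(15, 4)|²=29]]
2. B_y = -1  [[A, B, C are collinear ⇒ -10x-4y+166=0] ∩ [|B−(15, 4)|²=29]]
   so B = (17, -1)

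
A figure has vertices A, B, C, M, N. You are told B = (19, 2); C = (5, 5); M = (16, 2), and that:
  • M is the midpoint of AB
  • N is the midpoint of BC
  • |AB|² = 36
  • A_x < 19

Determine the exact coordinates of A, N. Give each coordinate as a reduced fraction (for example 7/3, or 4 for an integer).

A = (13, 2)
N = (12, 7/2)

1. A_x = 13  [A = 2·M−B = 2·(16, 2)−(19, 2)]
2. A_y = 2  [A = 2·M−B = 2·(16, 2)−(19, 2)]
   so A = (13, 2)
3. N_x = 12  [2·N = B+C = (19, 2)+(5, 5)]
4. N_y = 7/2  [2·N = B+C = (19, 2)+(5, 5)]
   so N = (12, 7/2)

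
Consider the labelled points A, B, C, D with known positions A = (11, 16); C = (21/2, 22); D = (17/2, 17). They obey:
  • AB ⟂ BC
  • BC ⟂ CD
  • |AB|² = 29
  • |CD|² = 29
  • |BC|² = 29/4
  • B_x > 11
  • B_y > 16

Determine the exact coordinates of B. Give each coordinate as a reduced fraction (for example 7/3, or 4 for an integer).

B = (13, 21)

1. B_x = 13  [[BC ⟂ CD ⇒ 2x+5y-131=0] ∩ [|B−(11, 16)|²=29]]
2. B_y = 21  [[BC ⟂ CD ⇒ 2x+5y-131=0] ∩ [|B−(11, 16)|²=29]]
   so B = (13, 21)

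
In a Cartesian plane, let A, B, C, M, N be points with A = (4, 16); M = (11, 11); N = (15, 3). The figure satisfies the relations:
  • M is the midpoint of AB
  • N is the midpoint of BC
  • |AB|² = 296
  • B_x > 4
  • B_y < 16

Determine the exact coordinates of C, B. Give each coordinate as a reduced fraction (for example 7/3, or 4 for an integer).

C = (12, 0)
B = (18, 6)

1. B_x = 18  [B = 2·M−A = 2·(11, 11)−(4, 16)]
2. B_y = 6  [B = 2·M−A = 2·(11, 11)−(4, 16)]
   so B = (18, 6)
3. C_x = 12  [C = 2·N−B = 2·(15, 3)−(18, 6)]
4. C_y = 0  [C = 2·N−B = 2·(15, 3)−(18, 6)]
   so C = (12, 0)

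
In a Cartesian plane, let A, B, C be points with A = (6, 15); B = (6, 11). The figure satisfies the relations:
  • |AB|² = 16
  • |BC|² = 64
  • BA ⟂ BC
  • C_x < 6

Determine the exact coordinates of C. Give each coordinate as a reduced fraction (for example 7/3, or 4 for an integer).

1. C_x = -2  [[BA ⟂ BC ⇒ 4y-44=0] ∩ [|C−(6, 11)|²=64]]
2. C_y = 11  [[BA ⟂ BC ⇒ 4y-44=0] ∩ [|C−(6, 11)|²=64]]
   so C = (-2, 11)

C = (-2, 11)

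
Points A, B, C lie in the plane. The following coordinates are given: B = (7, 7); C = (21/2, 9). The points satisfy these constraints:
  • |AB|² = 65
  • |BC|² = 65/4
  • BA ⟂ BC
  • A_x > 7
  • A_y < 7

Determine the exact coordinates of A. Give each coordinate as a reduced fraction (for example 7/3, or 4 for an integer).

A = (11, 0)

1. A_x = 11  [[BA ⟂ BC ⇒ 7/2x+2y-77/2=0] ∩ [|A−(7, 7)|²=65]]
2. A_y = 0  [[BA ⟂ BC ⇒ 7/2x+2y-77/2=0] ∩ [|A−(7, 7)|²=65]]
   so A = (11, 0)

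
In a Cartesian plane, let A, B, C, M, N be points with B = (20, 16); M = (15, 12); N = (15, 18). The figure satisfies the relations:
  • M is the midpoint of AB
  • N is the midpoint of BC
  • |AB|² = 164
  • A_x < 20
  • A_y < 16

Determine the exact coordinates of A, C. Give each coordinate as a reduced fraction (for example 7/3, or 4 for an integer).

1. A_x = 10  [A = 2·M−B = 2·(15, 12)−(20, 16)]
2. A_y = 8  [A = 2·M−B = 2·(15, 12)−(20, 16)]
   so A = (10, 8)
3. C_x = 10  [C = 2·N−B = 2·(15, 18)−(20, 16)]
4. C_y = 20  [C = 2·N−B = 2·(15, 18)−(20, 16)]
   so C = (10, 20)

A = (10, 8)
C = (10, 20)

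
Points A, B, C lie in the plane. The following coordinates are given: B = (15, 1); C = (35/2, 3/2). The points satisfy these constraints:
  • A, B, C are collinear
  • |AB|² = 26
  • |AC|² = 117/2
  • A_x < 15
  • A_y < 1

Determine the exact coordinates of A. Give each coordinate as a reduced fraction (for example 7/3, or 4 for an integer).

A = (10, 0)

1. A_x = 10  [[A, B, C are collinear ⇒ -1/2x+5/2y+5=0] ∩ [|A−(15, 1)|²=26]]
2. A_y = 0  [[A, B, C are collinear ⇒ -1/2x+5/2y+5=0] ∩ [|A−(15, 1)|²=26]]
   so A = (10, 0)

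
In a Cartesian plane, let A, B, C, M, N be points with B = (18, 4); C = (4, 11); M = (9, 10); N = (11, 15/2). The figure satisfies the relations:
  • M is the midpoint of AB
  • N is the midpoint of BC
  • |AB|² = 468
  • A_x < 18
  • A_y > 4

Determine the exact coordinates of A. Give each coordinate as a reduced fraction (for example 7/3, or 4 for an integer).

1. A_x = 0  [A = 2·M−B = 2·(9, 10)−(18, 4)]
2. A_y = 16  [A = 2·M−B = 2·(9, 10)−(18, 4)]
   so A = (0, 16)

A = (0, 16)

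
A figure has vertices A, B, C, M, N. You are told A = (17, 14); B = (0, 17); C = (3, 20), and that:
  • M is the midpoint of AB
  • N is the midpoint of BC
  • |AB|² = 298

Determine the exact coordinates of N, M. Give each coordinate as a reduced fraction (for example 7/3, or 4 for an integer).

N = (3/2, 37/2)
M = (17/2, 31/2)

1. M_x = 17/2  [2·M = A+B = (17, 14)+(0, 17)]
2. M_y = 31/2  [2·M = A+B = (17, 14)+(0, 17)]
   so M = (17/2, 31/2)
3. N_x = 3/2  [2·N = B+C = (0, 17)+(3, 20)]
4. N_y = 37/2  [2·N = B+C = (0, 17)+(3, 20)]
   so N = (3/2, 37/2)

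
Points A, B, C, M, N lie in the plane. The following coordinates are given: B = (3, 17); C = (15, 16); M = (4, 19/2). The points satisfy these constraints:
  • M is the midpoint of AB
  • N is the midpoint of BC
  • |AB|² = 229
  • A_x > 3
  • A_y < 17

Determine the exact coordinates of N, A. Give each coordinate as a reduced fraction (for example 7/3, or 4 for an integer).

1. A_x = 5  [A = 2·M−B = 2·(4, 19/2)−(3, 17)]
2. A_y = 2  [A = 2·M−B = 2·(4, 19/2)−(3, 17)]
   so A = (5, 2)
3. N_x = 9  [2·N = B+C = (3, 17)+(15, 16)]
4. N_y = 33/2  [2·N = B+C = (3, 17)+(15, 16)]
   so N = (9, 33/2)

N = (9, 33/2)
A = (5, 2)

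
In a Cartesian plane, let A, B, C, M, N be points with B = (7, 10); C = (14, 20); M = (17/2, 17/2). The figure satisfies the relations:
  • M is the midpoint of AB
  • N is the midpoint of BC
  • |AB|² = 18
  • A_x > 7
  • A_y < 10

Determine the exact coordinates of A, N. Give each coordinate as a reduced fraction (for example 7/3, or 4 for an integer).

1. A_x = 10  [A = 2·M−B = 2·(17/2, 17/2)−(7, 10)]
2. A_y = 7  [A = 2·M−B = 2·(17/2, 17/2)−(7, 10)]
   so A = (10, 7)
3. N_x = 21/2  [2·N = B+C = (7, 10)+(14, 20)]
4. N_y = 15  [2·N = B+C = (7, 10)+(14, 20)]
   so N = (21/2, 15)

A = (10, 7)
N = (21/2, 15)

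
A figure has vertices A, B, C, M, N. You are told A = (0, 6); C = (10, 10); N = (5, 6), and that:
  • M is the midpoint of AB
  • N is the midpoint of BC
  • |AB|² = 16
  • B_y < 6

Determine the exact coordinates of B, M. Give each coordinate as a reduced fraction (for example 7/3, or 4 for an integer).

1. B_x = 0  [B = 2·N−C = 2·(5, 6)−(10, 10)]
2. B_y = 2  [B = 2·N−C = 2·(5, 6)−(10, 10)]
   so B = (0, 2)
3. M_x = 0  [2·M = A+B = (0, 6)+(0, 2)]
4. M_y = 4  [2·M = A+B = (0, 6)+(0, 2)]
   so M = (0, 4)

B = (0, 2)
M = (0, 4)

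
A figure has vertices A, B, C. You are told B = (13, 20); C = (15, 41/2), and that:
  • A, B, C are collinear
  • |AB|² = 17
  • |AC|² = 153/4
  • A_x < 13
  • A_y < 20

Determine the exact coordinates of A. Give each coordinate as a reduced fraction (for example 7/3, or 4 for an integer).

1. A_x = 9  [[A, B, C are collinear ⇒ -1/2x+2y-67/2=0] ∩ [|A−(13, 20)|²=17]]
2. A_y = 19  [[A, B, C are collinear ⇒ -1/2x+2y-67/2=0] ∩ [|A−(13, 20)|²=17]]
   so A = (9, 19)

A = (9, 19)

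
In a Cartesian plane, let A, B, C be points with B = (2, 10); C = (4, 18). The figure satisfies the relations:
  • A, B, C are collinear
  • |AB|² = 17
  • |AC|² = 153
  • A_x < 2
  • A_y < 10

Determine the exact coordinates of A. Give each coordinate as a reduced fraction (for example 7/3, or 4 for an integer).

A = (1, 6)

1. A_x = 1  [[A, B, C are collinear ⇒ -8x+2y-4=0] ∩ [|A−(2, 10)|²=17]]
2. A_y = 6  [[A, B, C are collinear ⇒ -8x+2y-4=0] ∩ [|A−(2, 10)|²=17]]
   so A = (1, 6)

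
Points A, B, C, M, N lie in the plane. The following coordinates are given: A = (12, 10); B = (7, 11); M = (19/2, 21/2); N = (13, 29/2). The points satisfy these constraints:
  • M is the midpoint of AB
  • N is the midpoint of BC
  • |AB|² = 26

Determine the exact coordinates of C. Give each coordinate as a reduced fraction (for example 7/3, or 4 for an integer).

C = (19, 18)

1. C_x = 19  [C = 2·N−B = 2·(13, 29/2)−(7, 11)]
2. C_y = 18  [C = 2·N−B = 2·(13, 29/2)−(7, 11)]
   so C = (19, 18)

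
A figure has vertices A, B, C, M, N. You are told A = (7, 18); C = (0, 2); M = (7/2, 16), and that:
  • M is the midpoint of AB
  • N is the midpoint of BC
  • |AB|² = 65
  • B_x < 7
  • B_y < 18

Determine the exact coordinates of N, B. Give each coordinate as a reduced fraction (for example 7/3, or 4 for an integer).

N = (0, 8)
B = (0, 14)

1. B_x = 0  [B = 2·M−A = 2·(7/2, 16)−(7, 18)]
2. B_y = 14  [B = 2·M−A = 2·(7/2, 16)−(7, 18)]
   so B = (0, 14)
3. N_x = 0  [2·N = B+C = (0, 14)+(0, 2)]
4. N_y = 8  [2·N = B+C = (0, 14)+(0, 2)]
   so N = (0, 8)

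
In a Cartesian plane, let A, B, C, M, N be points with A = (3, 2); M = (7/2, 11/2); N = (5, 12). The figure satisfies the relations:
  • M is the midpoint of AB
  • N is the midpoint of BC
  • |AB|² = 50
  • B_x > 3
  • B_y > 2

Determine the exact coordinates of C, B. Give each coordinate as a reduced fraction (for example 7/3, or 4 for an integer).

C = (6, 15)
B = (4, 9)

1. B_x = 4  [B = 2·M−A = 2·(7/2, 11/2)−(3, 2)]
2. B_y = 9  [B = 2·M−A = 2·(7/2, 11/2)−(3, 2)]
   so B = (4, 9)
3. C_x = 6  [C = 2·N−B = 2·(5, 12)−(4, 9)]
4. C_y = 15  [C = 2·N−B = 2·(5, 12)−(4, 9)]
   so C = (6, 15)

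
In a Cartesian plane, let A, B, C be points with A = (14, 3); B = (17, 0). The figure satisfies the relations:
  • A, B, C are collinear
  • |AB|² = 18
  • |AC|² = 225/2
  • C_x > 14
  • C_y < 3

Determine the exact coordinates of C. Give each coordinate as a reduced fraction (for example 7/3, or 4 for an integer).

1. C_x = 43/2  [[A, B, C are collinear ⇒ 3x+3y-51=0] ∩ [|C−(14, 3)|²=225/2]]
2. C_y = -9/2  [[A, B, C are collinear ⇒ 3x+3y-51=0] ∩ [|C−(14, 3)|²=225/2]]
   so C = (43/2, -9/2)

C = (43/2, -9/2)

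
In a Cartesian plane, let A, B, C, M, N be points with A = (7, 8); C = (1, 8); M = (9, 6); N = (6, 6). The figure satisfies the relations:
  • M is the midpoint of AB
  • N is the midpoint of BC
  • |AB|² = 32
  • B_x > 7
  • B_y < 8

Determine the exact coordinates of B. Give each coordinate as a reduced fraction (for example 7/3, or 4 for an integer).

B = (11, 4)

1. B_x = 11  [B = 2·M−A = 2·(9, 6)−(7, 8)]
2. B_y = 4  [B = 2·M−A = 2·(9, 6)−(7, 8)]
   so B = (11, 4)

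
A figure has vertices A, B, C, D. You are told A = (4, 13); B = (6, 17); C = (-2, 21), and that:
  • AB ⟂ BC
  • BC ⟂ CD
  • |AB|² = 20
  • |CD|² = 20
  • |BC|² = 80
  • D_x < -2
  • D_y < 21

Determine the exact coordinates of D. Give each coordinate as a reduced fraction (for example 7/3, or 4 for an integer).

D = (-4, 17)

1. D_x = -4  [[BC ⟂ CD ⇒ -8x+4y-100=0] ∩ [|D−(-2, 21)|²=20]]
2. D_y = 17  [[BC ⟂ CD ⇒ -8x+4y-100=0] ∩ [|D−(-2, 21)|²=20]]
   so D = (-4, 17)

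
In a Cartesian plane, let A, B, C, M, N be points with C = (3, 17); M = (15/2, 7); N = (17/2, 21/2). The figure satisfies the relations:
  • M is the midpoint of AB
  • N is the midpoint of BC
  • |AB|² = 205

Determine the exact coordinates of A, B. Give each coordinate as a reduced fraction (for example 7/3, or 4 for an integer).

A = (1, 10)
B = (14, 4)

1. B_x = 14  [B = 2·N−C = 2·(17/2, 21/2)−(3, 17)]
2. B_y = 4  [B = 2·N−C = 2·(17/2, 21/2)−(3, 17)]
   so B = (14, 4)
3. A_x = 1  [A = 2·M−B = 2·(15/2, 7)−(14, 4)]
4. A_y = 10  [A = 2·M−B = 2·(15/2, 7)−(14, 4)]
   so A = (1, 10)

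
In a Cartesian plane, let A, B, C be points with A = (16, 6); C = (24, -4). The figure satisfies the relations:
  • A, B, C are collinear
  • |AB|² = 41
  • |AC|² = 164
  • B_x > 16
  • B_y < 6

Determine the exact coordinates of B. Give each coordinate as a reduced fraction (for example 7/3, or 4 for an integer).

1. B_x = 20  [[A, B, C are collinear ⇒ -10x-8y+208=0] ∩ [|B−(16, 6)|²=41]]
2. B_y = 1  [[A, B, C are collinear ⇒ -10x-8y+208=0] ∩ [|B−(16, 6)|²=41]]
   so B = (20, 1)

B = (20, 1)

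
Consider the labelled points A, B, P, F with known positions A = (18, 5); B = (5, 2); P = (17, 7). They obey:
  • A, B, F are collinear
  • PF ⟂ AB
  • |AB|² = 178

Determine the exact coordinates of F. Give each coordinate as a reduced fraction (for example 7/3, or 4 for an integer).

F = (3113/178, 869/178)

1. F_x = 3113/178  [[A, B, F are collinear ⇒ 3x-13y+11=0] ∩ [PF ⟂ AB ⇒ -13x-3y+242=0]]
2. F_y = 869/178  [[A, B, F are collinear ⇒ 3x-13y+11=0] ∩ [PF ⟂ AB ⇒ -13x-3y+242=0]]
   so F = (3113/178, 869/178)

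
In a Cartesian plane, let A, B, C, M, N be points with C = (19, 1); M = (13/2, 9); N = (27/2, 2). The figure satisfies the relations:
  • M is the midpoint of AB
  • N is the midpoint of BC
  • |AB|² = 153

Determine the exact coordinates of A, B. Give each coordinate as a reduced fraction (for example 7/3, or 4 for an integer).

1. B_x = 8  [B = 2·N−C = 2·(27/2, 2)−(19, 1)]
2. B_y = 3  [B = 2·N−C = 2·(27/2, 2)−(19, 1)]
   so B = (8, 3)
3. A_x = 5  [A = 2·M−B = 2·(13/2, 9)−(8, 3)]
4. A_y = 15  [A = 2·M−B = 2·(13/2, 9)−(8, 3)]
   so A = (5, 15)

A = (5, 15)
B = (8, 3)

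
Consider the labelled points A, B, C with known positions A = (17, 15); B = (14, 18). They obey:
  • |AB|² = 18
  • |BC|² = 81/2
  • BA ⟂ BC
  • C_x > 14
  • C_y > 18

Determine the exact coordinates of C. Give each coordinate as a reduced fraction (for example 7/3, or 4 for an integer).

1. C_x = 37/2  [[BA ⟂ BC ⇒ 3x-3y+12=0] ∩ [|C−(14, 18)|²=81/2]]
2. C_y = 45/2  [[BA ⟂ BC ⇒ 3x-3y+12=0] ∩ [|C−(14, 18)|²=81/2]]
   so C = (37/2, 45/2)

C = (37/2, 45/2)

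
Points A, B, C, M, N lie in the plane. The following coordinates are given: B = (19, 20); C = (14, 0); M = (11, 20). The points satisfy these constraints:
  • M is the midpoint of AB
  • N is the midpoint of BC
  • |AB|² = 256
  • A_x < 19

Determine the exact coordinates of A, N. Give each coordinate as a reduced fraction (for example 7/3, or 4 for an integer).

1. A_x = 3  [A = 2·M−B = 2·(11, 20)−(19, 20)]
2. A_y = 20  [A = 2·M−B = 2·(11, 20)−(19, 20)]
   so A = (3, 20)
3. N_x = 33/2  [2·N = B+C = (19, 20)+(14, 0)]
4. N_y = 10  [2·N = B+C = (19, 20)+(14, 0)]
   so N = (33/2, 10)

A = (3, 20)
N = (33/2, 10)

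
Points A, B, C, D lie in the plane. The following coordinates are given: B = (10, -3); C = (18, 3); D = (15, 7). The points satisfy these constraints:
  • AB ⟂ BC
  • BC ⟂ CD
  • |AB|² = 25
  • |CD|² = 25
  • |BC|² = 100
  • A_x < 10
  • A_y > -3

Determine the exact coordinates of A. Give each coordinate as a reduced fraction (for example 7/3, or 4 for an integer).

A = (7, 1)

1. A_x = 7  [[AB ⟂ BC ⇒ -8x-6y+62=0] ∩ [|A−(10, -3)|²=25]]
2. A_y = 1  [[AB ⟂ BC ⇒ -8x-6y+62=0] ∩ [|A−(10, -3)|²=25]]
   so A = (7, 1)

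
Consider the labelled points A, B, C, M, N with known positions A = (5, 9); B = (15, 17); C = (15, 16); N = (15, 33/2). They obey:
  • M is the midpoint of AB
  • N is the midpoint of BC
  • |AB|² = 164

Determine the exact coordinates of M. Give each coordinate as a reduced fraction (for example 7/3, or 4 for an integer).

M = (10, 13)

1. M_x = 10  [2·M = A+B = (5, 9)+(15, 17)]
2. M_y = 13  [2·M = A+B = (5, 9)+(15, 17)]
   so M = (10, 13)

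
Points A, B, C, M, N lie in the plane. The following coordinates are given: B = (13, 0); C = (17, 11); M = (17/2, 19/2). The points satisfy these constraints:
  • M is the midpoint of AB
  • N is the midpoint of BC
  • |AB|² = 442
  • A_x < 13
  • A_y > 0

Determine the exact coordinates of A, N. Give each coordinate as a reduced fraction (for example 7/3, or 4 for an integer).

1. A_x = 4  [A = 2·M−B = 2·(17/2, 19/2)−(13, 0)]
2. A_y = 19  [A = 2·M−B = 2·(17/2, 19/2)−(13, 0)]
   so A = (4, 19)
3. N_x = 15  [2·N = B+C = (13, 0)+(17, 11)]
4. N_y = 11/2  [2·N = B+C = (13, 0)+(17, 11)]
   so N = (15, 11/2)

A = (4, 19)
N = (15, 11/2)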